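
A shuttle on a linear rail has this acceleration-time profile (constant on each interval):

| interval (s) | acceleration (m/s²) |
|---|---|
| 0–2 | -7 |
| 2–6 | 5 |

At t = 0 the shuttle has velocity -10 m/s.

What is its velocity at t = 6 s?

Δv equals the area under the a-t graph; then v = v₀ + Δv.
0–2 s: -7 × 2 = -14 m/s
2–6 s: 5 × 4 = 20 m/s
Δv = 6 m/s, so v(6) = -10 + (6) = -4 m/s.

-4 m/s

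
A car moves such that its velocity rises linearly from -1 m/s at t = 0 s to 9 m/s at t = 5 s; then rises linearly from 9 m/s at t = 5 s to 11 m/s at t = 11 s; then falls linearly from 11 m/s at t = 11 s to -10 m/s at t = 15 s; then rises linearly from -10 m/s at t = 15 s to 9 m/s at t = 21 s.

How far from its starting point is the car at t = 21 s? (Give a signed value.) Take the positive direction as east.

79 m

Displacement is the signed area under the v-t curve.
0–5 s: ½(-1 + 9)(5) = 20 m
5–11 s: ½(9 + 11)(6) = 60 m
11–15 s: ½(11 + -10)(4) = 2 m
15–21 s: ½(-10 + 9)(6) = -3 m
Net displacement = 79 m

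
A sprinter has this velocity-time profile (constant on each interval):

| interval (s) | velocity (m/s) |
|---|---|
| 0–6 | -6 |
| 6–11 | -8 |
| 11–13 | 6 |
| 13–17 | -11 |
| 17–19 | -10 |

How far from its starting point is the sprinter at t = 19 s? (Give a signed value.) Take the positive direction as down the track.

-128 m

Displacement is the signed area under the v-t curve.
0–6 s: -6 × 6 = -36 m
6–11 s: -8 × 5 = -40 m
11–13 s: 6 × 2 = 12 m
13–17 s: -11 × 4 = -44 m
17–19 s: -10 × 2 = -20 m
Net displacement = -128 m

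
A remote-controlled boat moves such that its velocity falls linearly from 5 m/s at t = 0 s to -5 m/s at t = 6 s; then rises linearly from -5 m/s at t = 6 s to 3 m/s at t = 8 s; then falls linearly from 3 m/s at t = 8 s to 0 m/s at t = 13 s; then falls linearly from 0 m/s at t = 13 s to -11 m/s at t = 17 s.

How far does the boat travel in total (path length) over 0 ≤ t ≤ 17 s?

48.75 m

Total distance travelled is ∫|v| dt — sum the magnitudes of each area piece.
0–6 s: v = 0 at t = 3 s; triangle areas 7.5 + 7.5 = 15 m
6–8 s: v = 0 at t = 7.25 s; triangle areas 3.125 + 1.125 = 4.25 m
8–13 s: |½(3 + 0)(5)| = 7.5 m
13–17 s: |½(0 + -11)(4)| = 22 m
Total distance = 48.75 m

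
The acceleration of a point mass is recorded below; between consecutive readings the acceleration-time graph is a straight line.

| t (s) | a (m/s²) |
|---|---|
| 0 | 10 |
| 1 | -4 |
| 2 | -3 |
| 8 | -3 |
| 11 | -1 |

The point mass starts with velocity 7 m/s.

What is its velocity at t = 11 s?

Δv equals the area under the a-t graph; then v = v₀ + Δv.
0–1 s: ½(10 + -4)(1) = 3 m/s
1–2 s: ½(-4 + -3)(1) = -3.5 m/s
2–8 s: -3 × 6 = -18 m/s
8–11 s: ½(-3 + -1)(3) = -6 m/s
Δv = -24.5 m/s, so v(11) = 7 + (-24.5) = -17.5 m/s.

-17.5 m/s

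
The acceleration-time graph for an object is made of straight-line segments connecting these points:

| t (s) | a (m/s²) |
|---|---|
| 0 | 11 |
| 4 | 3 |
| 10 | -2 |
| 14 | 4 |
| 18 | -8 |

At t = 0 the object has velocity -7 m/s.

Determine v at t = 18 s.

20 m/s

Δv equals the area under the a-t graph; then v = v₀ + Δv.
0–4 s: ½(11 + 3)(4) = 28 m/s
4–10 s: ½(3 + -2)(6) = 3 m/s
10–14 s: ½(-2 + 4)(4) = 4 m/s
14–18 s: ½(4 + -8)(4) = -8 m/s
Δv = 27 m/s, so v(18) = -7 + (27) = 20 m/s.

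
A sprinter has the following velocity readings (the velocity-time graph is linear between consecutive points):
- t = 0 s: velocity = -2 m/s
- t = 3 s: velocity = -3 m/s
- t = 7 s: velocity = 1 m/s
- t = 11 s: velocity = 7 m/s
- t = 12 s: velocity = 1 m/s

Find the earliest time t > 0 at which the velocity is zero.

t = 6 s

v changes sign on 3–7 s (from -3 to 1); the graph is linear there, so v = 0 at t = 3 + (3)·(7 − 3)/(1 − -3) = 6 s.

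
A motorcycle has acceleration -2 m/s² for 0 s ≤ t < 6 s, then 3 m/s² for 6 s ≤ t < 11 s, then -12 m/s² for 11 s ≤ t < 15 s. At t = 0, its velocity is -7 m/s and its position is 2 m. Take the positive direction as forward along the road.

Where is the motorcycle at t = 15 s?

On each constant-a segment, Δv = aΔt and Δx = v₀Δt + ½aΔt²; chain segment to segment.
0–6 s: v starts -7 m/s; Δx = -7·6 + ½·-2·6² = -78 m; v ends -19 m/s.
6–11 s: v starts -19 m/s; Δx = -19·5 + ½·3·5² = -57.5 m; v ends -4 m/s.
11–15 s: v starts -4 m/s; Δx = -4·4 + ½·-12·4² = -112 m; v ends -52 m/s.
x(15) = 2 + Σ Δx = -245.5 m.

-245.5 m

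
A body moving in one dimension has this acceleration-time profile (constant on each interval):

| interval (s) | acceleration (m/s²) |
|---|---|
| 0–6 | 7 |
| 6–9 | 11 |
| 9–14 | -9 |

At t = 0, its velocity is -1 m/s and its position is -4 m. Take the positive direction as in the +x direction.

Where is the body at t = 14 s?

546 m

On each constant-a segment, Δv = aΔt and Δx = v₀Δt + ½aΔt²; chain segment to segment.
0–6 s: v starts -1 m/s; Δx = -1·6 + ½·7·6² = 120 m; v ends 41 m/s.
6–9 s: v starts 41 m/s; Δx = 41·3 + ½·11·3² = 172.5 m; v ends 74 m/s.
9–14 s: v starts 74 m/s; Δx = 74·5 + ½·-9·5² = 257.5 m; v ends 29 m/s.
x(14) = -4 + Σ Δx = 546 m.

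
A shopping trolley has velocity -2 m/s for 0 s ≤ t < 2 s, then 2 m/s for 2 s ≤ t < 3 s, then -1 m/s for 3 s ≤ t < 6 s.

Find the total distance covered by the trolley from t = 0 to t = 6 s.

9 m

Total distance travelled is ∫|v| dt — sum the magnitudes of each area piece.
0–2 s: |-2| × 2 = 4 m
2–3 s: |2| × 1 = 2 m
3–6 s: |-1| × 3 = 3 m
Total distance = 9 m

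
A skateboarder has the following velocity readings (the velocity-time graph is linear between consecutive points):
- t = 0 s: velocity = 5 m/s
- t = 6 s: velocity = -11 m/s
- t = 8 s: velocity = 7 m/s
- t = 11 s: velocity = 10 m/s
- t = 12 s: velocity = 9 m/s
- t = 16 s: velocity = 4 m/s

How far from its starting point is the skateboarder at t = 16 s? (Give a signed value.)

39 m

Net displacement equals the area under the velocity-time graph (areas below the axis count negative).
0–6 s: ½(5 + -11)(6) = -18 m
6–8 s: ½(-11 + 7)(2) = -4 m
8–11 s: ½(7 + 10)(3) = 25.5 m
11–12 s: ½(10 + 9)(1) = 9.5 m
12–16 s: ½(9 + 4)(4) = 26 m
Net displacement = 39 m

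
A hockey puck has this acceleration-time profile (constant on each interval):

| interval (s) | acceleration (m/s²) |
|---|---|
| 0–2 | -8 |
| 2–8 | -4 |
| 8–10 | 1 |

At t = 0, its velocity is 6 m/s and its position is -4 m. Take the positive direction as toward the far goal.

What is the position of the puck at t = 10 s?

-206 m

On each constant-a segment, Δv = aΔt and Δx = v₀Δt + ½aΔt²; chain segment to segment.
0–2 s: v starts 6 m/s; Δx = 6·2 + ½·-8·2² = -4 m; v ends -10 m/s.
2–8 s: v starts -10 m/s; Δx = -10·6 + ½·-4·6² = -132 m; v ends -34 m/s.
8–10 s: v starts -34 m/s; Δx = -34·2 + ½·1·2² = -66 m; v ends -32 m/s.
x(10) = -4 + Σ Δx = -206 m.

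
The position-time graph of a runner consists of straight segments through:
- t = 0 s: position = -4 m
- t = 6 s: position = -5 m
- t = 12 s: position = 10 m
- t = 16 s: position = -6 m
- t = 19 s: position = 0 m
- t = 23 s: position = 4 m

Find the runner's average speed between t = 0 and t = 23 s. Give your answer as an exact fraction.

42/23 m/s

Average speed = (total path length)/(elapsed time); on a piecewise-linear x-t graph the path length is Σ|Δx|.
0–6 s: |Δx| = |-5 − -4| = 1 m
6–12 s: |Δx| = |10 − -5| = 15 m
12–16 s: |Δx| = |-6 − 10| = 16 m
16–19 s: |Δx| = |0 − -6| = 6 m
19–23 s: |Δx| = |4 − 0| = 4 m
Total path = 42 m; average speed = 42/23 = 42/23 m/s.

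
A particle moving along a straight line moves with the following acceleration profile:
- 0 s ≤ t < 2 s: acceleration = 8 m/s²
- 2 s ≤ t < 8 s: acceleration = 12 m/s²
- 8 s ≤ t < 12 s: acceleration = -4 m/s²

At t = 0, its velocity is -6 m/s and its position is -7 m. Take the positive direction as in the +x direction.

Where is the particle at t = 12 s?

569 m

On each constant-a segment, Δv = aΔt and Δx = v₀Δt + ½aΔt²; chain segment to segment.
0–2 s: v starts -6 m/s; Δx = -6·2 + ½·8·2² = 4 m; v ends 10 m/s.
2–8 s: v starts 10 m/s; Δx = 10·6 + ½·12·6² = 276 m; v ends 82 m/s.
8–12 s: v starts 82 m/s; Δx = 82·4 + ½·-4·4² = 296 m; v ends 66 m/s.
x(12) = -7 + Σ Δx = 569 m.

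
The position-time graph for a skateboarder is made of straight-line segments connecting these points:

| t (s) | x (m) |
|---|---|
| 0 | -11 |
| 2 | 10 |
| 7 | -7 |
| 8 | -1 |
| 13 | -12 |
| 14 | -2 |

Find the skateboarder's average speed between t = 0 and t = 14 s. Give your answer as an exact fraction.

Average speed = (total path length)/(elapsed time); on a piecewise-linear x-t graph the path length is Σ|Δx|.
0–2 s: |Δx| = |10 − -11| = 21 m
2–7 s: |Δx| = |-7 − 10| = 17 m
7–8 s: |Δx| = |-1 − -7| = 6 m
8–13 s: |Δx| = |-12 − -1| = 11 m
13–14 s: |Δx| = |-2 − -12| = 10 m
Total path = 65 m; average speed = 65/14 = 65/14 m/s.

65/14 m/s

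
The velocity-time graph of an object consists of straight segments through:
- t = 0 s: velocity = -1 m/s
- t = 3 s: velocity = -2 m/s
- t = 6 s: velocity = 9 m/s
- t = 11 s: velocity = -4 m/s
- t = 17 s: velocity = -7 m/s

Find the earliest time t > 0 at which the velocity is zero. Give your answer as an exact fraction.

t = 39/11 s

v changes sign on 3–6 s (from -2 to 9); the graph is linear there, so v = 0 at t = 3 + (2)·(6 − 3)/(9 − -2) = 39/11 s.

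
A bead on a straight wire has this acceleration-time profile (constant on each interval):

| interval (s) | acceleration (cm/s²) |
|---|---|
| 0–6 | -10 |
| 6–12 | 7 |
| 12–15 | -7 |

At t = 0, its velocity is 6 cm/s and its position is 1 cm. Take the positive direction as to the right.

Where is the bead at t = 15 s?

On each constant-a segment, Δv = aΔt and Δx = v₀Δt + ½aΔt²; chain segment to segment.
0–6 s: v starts 6 cm/s; Δx = 6·6 + ½·-10·6² = -144 cm; v ends -54 cm/s.
6–12 s: v starts -54 cm/s; Δx = -54·6 + ½·7·6² = -198 cm; v ends -12 cm/s.
12–15 s: v starts -12 cm/s; Δx = -12·3 + ½·-7·3² = -67.5 cm; v ends -33 cm/s.
x(15) = 1 + Σ Δx = -408.5 cm.

-408.5 cm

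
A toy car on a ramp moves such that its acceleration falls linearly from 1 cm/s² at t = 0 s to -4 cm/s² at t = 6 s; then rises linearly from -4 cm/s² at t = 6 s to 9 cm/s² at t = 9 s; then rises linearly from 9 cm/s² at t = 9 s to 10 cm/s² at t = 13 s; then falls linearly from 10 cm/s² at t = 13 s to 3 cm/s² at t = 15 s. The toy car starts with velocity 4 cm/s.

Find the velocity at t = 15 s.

53.5 cm/s

Δv equals the area under the a-t graph; then v = v₀ + Δv.
0–6 s: ½(1 + -4)(6) = -9 cm/s
6–9 s: ½(-4 + 9)(3) = 7.5 cm/s
9–13 s: ½(9 + 10)(4) = 38 cm/s
13–15 s: ½(10 + 3)(2) = 13 cm/s
Δv = 49.5 cm/s, so v(15) = 4 + (49.5) = 53.5 cm/s.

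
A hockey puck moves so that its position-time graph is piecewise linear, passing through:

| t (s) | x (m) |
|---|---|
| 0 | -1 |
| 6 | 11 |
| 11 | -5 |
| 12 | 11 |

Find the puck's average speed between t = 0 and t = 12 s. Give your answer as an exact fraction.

11/3 m/s

Average speed = (total path length)/(elapsed time); on a piecewise-linear x-t graph the path length is Σ|Δx|.
0–6 s: |Δx| = |11 − -1| = 12 m
6–11 s: |Δx| = |-5 − 11| = 16 m
11–12 s: |Δx| = |11 − -5| = 16 m
Total path = 44 m; average speed = 44/12 = 11/3 m/s.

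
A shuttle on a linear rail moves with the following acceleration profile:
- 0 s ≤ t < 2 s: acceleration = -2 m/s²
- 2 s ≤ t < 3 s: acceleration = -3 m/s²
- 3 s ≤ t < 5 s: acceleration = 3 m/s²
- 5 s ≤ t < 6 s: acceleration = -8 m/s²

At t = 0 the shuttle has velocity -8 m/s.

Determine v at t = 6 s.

Δv equals the area under the a-t graph; then v = v₀ + Δv.
0–2 s: -2 × 2 = -4 m/s
2–3 s: -3 × 1 = -3 m/s
3–5 s: 3 × 2 = 6 m/s
5–6 s: -8 × 1 = -8 m/s
Δv = -9 m/s, so v(6) = -8 + (-9) = -17 m/s.

-17 m/s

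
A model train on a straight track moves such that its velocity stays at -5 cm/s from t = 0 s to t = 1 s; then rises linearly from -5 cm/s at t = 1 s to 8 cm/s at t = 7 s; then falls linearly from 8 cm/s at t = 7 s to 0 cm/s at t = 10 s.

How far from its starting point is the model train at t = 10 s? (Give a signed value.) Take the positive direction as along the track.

Net displacement equals the area under the velocity-time graph (areas below the axis count negative).
0–1 s: -5 × 1 = -5 cm
1–7 s: ½(-5 + 8)(6) = 9 cm
7–10 s: ½(8 + 0)(3) = 12 cm
Net displacement = 16 cm

16 cm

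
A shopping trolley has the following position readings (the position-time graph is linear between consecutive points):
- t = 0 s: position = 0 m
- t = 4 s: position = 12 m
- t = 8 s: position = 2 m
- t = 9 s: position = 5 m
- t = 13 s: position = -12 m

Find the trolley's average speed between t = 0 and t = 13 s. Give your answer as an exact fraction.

42/13 m/s

Average speed = (total path length)/(elapsed time); on a piecewise-linear x-t graph the path length is Σ|Δx|.
0–4 s: |Δx| = |12 − 0| = 12 m
4–8 s: |Δx| = |2 − 12| = 10 m
8–9 s: |Δx| = |5 − 2| = 3 m
9–13 s: |Δx| = |-12 − 5| = 17 m
Total path = 42 m; average speed = 42/13 = 42/13 m/s.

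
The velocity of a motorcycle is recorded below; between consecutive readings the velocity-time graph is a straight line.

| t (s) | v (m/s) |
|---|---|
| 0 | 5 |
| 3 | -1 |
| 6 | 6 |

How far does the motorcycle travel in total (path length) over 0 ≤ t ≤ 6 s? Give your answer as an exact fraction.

Total distance travelled is ∫|v| dt — sum the magnitudes of each area piece.
0–3 s: v = 0 at t = 2.5 s; triangle areas 6.25 + 0.25 = 6.5 m
3–6 s: v = 0 at t = 24/7 s; triangle areas 3/14 + 54/7 = 111/14 m
Total distance = 101/7 m

101/7 m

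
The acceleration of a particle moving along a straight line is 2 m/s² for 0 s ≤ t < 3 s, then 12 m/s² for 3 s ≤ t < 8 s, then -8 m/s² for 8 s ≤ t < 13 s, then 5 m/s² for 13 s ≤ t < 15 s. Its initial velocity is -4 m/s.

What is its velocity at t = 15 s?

Δv equals the area under the a-t graph; then v = v₀ + Δv.
0–3 s: 2 × 3 = 6 m/s
3–8 s: 12 × 5 = 60 m/s
8–13 s: -8 × 5 = -40 m/s
13–15 s: 5 × 2 = 10 m/s
Δv = 36 m/s, so v(15) = -4 + (36) = 32 m/s.

32 m/s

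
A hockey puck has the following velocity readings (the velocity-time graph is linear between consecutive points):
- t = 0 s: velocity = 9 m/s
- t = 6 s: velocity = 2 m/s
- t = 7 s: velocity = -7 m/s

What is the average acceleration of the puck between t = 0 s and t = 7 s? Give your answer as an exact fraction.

Average acceleration = Δv/Δt = (-7 − 9)/(7 − 0) = -16/7 m/s².

-16/7 m/s²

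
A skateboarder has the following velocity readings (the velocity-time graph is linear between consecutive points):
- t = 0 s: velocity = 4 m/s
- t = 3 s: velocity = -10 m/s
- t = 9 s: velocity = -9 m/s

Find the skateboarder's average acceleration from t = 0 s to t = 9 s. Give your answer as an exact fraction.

Average acceleration = Δv/Δt = (-9 − 4)/(9 − 0) = -13/9 m/s².

-13/9 m/s²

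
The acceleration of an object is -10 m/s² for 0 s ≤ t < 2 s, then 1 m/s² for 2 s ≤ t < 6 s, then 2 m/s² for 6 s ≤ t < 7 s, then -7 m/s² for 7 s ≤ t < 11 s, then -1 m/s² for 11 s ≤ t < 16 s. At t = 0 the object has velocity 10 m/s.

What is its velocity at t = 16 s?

-37 m/s

Δv equals the area under the a-t graph; then v = v₀ + Δv.
0–2 s: -10 × 2 = -20 m/s
2–6 s: 1 × 4 = 4 m/s
6–7 s: 2 × 1 = 2 m/s
7–11 s: -7 × 4 = -28 m/s
11–16 s: -1 × 5 = -5 m/s
Δv = -47 m/s, so v(16) = 10 + (-47) = -37 m/s.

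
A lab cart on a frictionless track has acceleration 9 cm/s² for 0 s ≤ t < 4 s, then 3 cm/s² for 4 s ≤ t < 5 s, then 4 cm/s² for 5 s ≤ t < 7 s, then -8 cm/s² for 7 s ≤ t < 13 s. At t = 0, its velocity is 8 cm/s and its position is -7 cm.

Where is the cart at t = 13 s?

On each constant-a segment, Δv = aΔt and Δx = v₀Δt + ½aΔt²; chain segment to segment.
0–4 s: v starts 8 cm/s; Δx = 8·4 + ½·9·4² = 104 cm; v ends 44 cm/s.
4–5 s: v starts 44 cm/s; Δx = 44·1 + ½·3·1² = 45.5 cm; v ends 47 cm/s.
5–7 s: v starts 47 cm/s; Δx = 47·2 + ½·4·2² = 102 cm; v ends 55 cm/s.
7–13 s: v starts 55 cm/s; Δx = 55·6 + ½·-8·6² = 186 cm; v ends 7 cm/s.
x(13) = -7 + Σ Δx = 430.5 cm.

430.5 cm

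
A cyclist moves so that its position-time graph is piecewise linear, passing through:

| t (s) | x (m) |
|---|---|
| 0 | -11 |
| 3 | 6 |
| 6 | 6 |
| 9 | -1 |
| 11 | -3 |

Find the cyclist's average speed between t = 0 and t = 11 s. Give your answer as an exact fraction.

Average speed = (total path length)/(elapsed time); on a piecewise-linear x-t graph the path length is Σ|Δx|.
0–3 s: |Δx| = |6 − -11| = 17 m
3–6 s: |Δx| = |6 − 6| = 0 m
6–9 s: |Δx| = |-1 − 6| = 7 m
9–11 s: |Δx| = |-3 − -1| = 2 m
Total path = 26 m; average speed = 26/11 = 26/11 m/s.

26/11 m/s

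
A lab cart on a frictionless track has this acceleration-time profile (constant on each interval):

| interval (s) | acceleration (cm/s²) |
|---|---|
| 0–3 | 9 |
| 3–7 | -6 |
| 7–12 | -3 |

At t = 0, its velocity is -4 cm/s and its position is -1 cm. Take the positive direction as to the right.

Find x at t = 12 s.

On each constant-a segment, Δv = aΔt and Δx = v₀Δt + ½aΔt²; chain segment to segment.
0–3 s: v starts -4 cm/s; Δx = -4·3 + ½·9·3² = 28.5 cm; v ends 23 cm/s.
3–7 s: v starts 23 cm/s; Δx = 23·4 + ½·-6·4² = 44 cm; v ends -1 cm/s.
7–12 s: v starts -1 cm/s; Δx = -1·5 + ½·-3·5² = -42.5 cm; v ends -16 cm/s.
x(12) = -1 + Σ Δx = 29 cm.

29 cm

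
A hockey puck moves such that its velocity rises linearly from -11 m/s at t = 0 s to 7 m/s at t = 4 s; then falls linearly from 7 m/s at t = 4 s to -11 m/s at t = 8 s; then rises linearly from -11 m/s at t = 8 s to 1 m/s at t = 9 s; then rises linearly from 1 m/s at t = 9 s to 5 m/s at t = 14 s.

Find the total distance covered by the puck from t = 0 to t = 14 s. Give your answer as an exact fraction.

2083/36 m

Total distance travelled is ∫|v| dt — sum the magnitudes of each area piece.
0–4 s: v = 0 at t = 22/9 s; triangle areas 121/9 + 49/9 = 170/9 m
4–8 s: v = 0 at t = 50/9 s; triangle areas 49/9 + 121/9 = 170/9 m
8–9 s: v = 0 at t = 107/12 s; triangle areas 121/24 + 1/24 = 61/12 m
9–14 s: |½(1 + 5)(5)| = 15 m
Total distance = 2083/36 m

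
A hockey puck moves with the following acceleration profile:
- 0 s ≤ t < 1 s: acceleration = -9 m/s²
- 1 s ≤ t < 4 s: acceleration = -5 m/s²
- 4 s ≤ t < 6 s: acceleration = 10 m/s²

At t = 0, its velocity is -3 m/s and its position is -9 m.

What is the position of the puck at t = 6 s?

-109 m

On each constant-a segment, Δv = aΔt and Δx = v₀Δt + ½aΔt²; chain segment to segment.
0–1 s: v starts -3 m/s; Δx = -3·1 + ½·-9·1² = -7.5 m; v ends -12 m/s.
1–4 s: v starts -12 m/s; Δx = -12·3 + ½·-5·3² = -58.5 m; v ends -27 m/s.
4–6 s: v starts -27 m/s; Δx = -27·2 + ½·10·2² = -34 m; v ends -7 m/s.
x(6) = -9 + Σ Δx = -109 m.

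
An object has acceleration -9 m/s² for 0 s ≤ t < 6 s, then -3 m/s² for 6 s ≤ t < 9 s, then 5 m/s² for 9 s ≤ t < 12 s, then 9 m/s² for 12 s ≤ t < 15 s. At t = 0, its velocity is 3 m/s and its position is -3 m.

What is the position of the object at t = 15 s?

On each constant-a segment, Δv = aΔt and Δx = v₀Δt + ½aΔt²; chain segment to segment.
0–6 s: v starts 3 m/s; Δx = 3·6 + ½·-9·6² = -144 m; v ends -51 m/s.
6–9 s: v starts -51 m/s; Δx = -51·3 + ½·-3·3² = -166.5 m; v ends -60 m/s.
9–12 s: v starts -60 m/s; Δx = -60·3 + ½·5·3² = -157.5 m; v ends -45 m/s.
12–15 s: v starts -45 m/s; Δx = -45·3 + ½·9·3² = -94.5 m; v ends -18 m/s.
x(15) = -3 + Σ Δx = -565.5 m.

-565.5 m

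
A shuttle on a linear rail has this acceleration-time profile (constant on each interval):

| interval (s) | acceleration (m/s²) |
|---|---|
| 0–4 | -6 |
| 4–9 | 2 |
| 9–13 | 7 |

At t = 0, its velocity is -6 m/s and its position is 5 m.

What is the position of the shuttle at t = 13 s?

On each constant-a segment, Δv = aΔt and Δx = v₀Δt + ½aΔt²; chain segment to segment.
0–4 s: v starts -6 m/s; Δx = -6·4 + ½·-6·4² = -72 m; v ends -30 m/s.
4–9 s: v starts -30 m/s; Δx = -30·5 + ½·2·5² = -125 m; v ends -20 m/s.
9–13 s: v starts -20 m/s; Δx = -20·4 + ½·7·4² = -24 m; v ends 8 m/s.
x(13) = 5 + Σ Δx = -216 m.

-216 m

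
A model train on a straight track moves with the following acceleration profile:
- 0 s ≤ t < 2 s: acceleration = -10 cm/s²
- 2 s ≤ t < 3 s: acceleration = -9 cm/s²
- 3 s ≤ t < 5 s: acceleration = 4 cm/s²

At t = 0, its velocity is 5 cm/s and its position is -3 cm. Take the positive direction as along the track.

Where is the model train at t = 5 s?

-72.5 cm

On each constant-a segment, Δv = aΔt and Δx = v₀Δt + ½aΔt²; chain segment to segment.
0–2 s: v starts 5 cm/s; Δx = 5·2 + ½·-10·2² = -10 cm; v ends -15 cm/s.
2–3 s: v starts -15 cm/s; Δx = -15·1 + ½·-9·1² = -19.5 cm; v ends -24 cm/s.
3–5 s: v starts -24 cm/s; Δx = -24·2 + ½·4·2² = -40 cm; v ends -16 cm/s.
x(5) = -3 + Σ Δx = -72.5 cm.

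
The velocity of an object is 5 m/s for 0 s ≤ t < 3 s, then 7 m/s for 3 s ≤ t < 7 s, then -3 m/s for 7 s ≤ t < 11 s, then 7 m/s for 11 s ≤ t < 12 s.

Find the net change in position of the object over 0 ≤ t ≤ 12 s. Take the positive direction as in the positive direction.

38 m

Net displacement equals the area under the velocity-time graph (areas below the axis count negative).
0–3 s: 5 × 3 = 15 m
3–7 s: 7 × 4 = 28 m
7–11 s: -3 × 4 = -12 m
11–12 s: 7 × 1 = 7 m
Net displacement = 38 m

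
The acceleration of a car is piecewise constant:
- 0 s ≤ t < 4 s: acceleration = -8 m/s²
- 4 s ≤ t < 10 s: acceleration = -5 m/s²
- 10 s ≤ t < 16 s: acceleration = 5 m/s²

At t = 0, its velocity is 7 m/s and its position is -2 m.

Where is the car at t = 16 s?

-518 m

On each constant-a segment, Δv = aΔt and Δx = v₀Δt + ½aΔt²; chain segment to segment.
0–4 s: v starts 7 m/s; Δx = 7·4 + ½·-8·4² = -36 m; v ends -25 m/s.
4–10 s: v starts -25 m/s; Δx = -25·6 + ½·-5·6² = -240 m; v ends -55 m/s.
10–16 s: v starts -55 m/s; Δx = -55·6 + ½·5·6² = -240 m; v ends -25 m/s.
x(16) = -2 + Σ Δx = -518 m.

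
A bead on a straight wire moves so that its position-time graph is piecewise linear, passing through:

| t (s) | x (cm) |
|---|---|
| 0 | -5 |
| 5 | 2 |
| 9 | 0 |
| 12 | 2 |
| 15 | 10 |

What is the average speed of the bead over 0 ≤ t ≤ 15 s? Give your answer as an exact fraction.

19/15 cm/s

Average speed = (total path length)/(elapsed time); on a piecewise-linear x-t graph the path length is Σ|Δx|.
0–5 s: |Δx| = |2 − -5| = 7 cm
5–9 s: |Δx| = |0 − 2| = 2 cm
9–12 s: |Δx| = |2 − 0| = 2 cm
12–15 s: |Δx| = |10 − 2| = 8 cm
Total path = 19 cm; average speed = 19/15 = 19/15 cm/s.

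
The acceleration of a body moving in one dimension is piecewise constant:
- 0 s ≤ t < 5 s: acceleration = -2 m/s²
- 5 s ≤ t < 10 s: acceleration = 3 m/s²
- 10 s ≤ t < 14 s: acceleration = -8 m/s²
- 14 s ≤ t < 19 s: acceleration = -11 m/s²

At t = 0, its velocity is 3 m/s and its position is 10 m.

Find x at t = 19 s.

-287 m

On each constant-a segment, Δv = aΔt and Δx = v₀Δt + ½aΔt²; chain segment to segment.
0–5 s: v starts 3 m/s; Δx = 3·5 + ½·-2·5² = -10 m; v ends -7 m/s.
5–10 s: v starts -7 m/s; Δx = -7·5 + ½·3·5² = 2.5 m; v ends 8 m/s.
10–14 s: v starts 8 m/s; Δx = 8·4 + ½·-8·4² = -32 m; v ends -24 m/s.
14–19 s: v starts -24 m/s; Δx = -24·5 + ½·-11·5² = -257.5 m; v ends -79 m/s.
x(19) = 10 + Σ Δx = -287 m.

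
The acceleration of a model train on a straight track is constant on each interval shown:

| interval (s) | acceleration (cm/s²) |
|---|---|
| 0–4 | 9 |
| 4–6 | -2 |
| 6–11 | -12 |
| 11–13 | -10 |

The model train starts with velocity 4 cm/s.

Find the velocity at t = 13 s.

-44 cm/s

Δv equals the area under the a-t graph; then v = v₀ + Δv.
0–4 s: 9 × 4 = 36 cm/s
4–6 s: -2 × 2 = -4 cm/s
6–11 s: -12 × 5 = -60 cm/s
11–13 s: -10 × 2 = -20 cm/s
Δv = -48 cm/s, so v(13) = 4 + (-48) = -44 cm/s.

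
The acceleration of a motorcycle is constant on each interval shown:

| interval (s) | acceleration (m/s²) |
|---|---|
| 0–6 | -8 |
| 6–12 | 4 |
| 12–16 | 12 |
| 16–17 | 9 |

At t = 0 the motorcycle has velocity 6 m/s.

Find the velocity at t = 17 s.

Δv equals the area under the a-t graph; then v = v₀ + Δv.
0–6 s: -8 × 6 = -48 m/s
6–12 s: 4 × 6 = 24 m/s
12–16 s: 12 × 4 = 48 m/s
16–17 s: 9 × 1 = 9 m/s
Δv = 33 m/s, so v(17) = 6 + (33) = 39 m/s.

39 m/s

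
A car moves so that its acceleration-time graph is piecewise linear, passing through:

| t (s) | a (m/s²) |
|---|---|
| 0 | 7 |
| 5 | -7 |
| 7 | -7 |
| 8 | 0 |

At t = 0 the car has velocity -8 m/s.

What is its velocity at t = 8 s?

-25.5 m/s

Δv equals the area under the a-t graph; then v = v₀ + Δv.
0–5 s: ½(7 + -7)(5) = 0 m/s
5–7 s: -7 × 2 = -14 m/s
7–8 s: ½(-7 + 0)(1) = -3.5 m/s
Δv = -17.5 m/s, so v(8) = -8 + (-17.5) = -25.5 m/s.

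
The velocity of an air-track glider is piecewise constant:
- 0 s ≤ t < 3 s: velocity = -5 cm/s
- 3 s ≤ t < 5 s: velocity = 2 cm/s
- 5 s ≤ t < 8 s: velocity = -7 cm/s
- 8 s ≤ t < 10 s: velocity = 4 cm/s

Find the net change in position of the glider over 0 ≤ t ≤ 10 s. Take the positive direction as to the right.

-24 cm

Displacement is the signed area under the v-t curve.
0–3 s: -5 × 3 = -15 cm
3–5 s: 2 × 2 = 4 cm
5–8 s: -7 × 3 = -21 cm
8–10 s: 4 × 2 = 8 cm
Net displacement = -24 cm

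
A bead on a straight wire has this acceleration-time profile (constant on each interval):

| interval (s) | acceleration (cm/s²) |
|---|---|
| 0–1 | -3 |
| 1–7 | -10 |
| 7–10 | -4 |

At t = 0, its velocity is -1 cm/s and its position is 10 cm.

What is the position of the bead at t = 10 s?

-406.5 cm

On each constant-a segment, Δv = aΔt and Δx = v₀Δt + ½aΔt²; chain segment to segment.
0–1 s: v starts -1 cm/s; Δx = -1·1 + ½·-3·1² = -2.5 cm; v ends -4 cm/s.
1–7 s: v starts -4 cm/s; Δx = -4·6 + ½·-10·6² = -204 cm; v ends -64 cm/s.
7–10 s: v starts -64 cm/s; Δx = -64·3 + ½·-4·3² = -210 cm; v ends -76 cm/s.
x(10) = 10 + Σ Δx = -406.5 cm.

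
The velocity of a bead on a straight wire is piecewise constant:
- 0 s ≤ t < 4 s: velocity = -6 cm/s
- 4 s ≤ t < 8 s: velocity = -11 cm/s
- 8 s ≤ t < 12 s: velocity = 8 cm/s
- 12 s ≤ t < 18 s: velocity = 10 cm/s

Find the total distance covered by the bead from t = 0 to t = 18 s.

Total distance travelled is ∫|v| dt — sum the magnitudes of each area piece.
0–4 s: |-6| × 4 = 24 cm
4–8 s: |-11| × 4 = 44 cm
8–12 s: |8| × 4 = 32 cm
12–18 s: |10| × 6 = 60 cm
Total distance = 160 cm

160 cm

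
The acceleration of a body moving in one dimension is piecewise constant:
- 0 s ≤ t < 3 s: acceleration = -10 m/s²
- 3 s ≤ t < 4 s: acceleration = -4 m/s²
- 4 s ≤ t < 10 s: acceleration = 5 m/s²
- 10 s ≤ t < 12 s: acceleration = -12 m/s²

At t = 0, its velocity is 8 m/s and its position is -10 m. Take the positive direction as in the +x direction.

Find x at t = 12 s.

-137 m

On each constant-a segment, Δv = aΔt and Δx = v₀Δt + ½aΔt²; chain segment to segment.
0–3 s: v starts 8 m/s; Δx = 8·3 + ½·-10·3² = -21 m; v ends -22 m/s.
3–4 s: v starts -22 m/s; Δx = -22·1 + ½·-4·1² = -24 m; v ends -26 m/s.
4–10 s: v starts -26 m/s; Δx = -26·6 + ½·5·6² = -66 m; v ends 4 m/s.
10–12 s: v starts 4 m/s; Δx = 4·2 + ½·-12·2² = -16 m; v ends -20 m/s.
x(12) = -10 + Σ Δx = -137 m.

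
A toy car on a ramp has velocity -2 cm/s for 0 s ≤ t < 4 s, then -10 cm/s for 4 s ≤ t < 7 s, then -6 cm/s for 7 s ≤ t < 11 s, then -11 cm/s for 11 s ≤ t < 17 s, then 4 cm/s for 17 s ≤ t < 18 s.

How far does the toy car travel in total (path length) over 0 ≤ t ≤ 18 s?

Distance (not displacement) is the total path length: add the absolute areas under v-t.
0–4 s: |-2| × 4 = 8 cm
4–7 s: |-10| × 3 = 30 cm
7–11 s: |-6| × 4 = 24 cm
11–17 s: |-11| × 6 = 66 cm
17–18 s: |4| × 1 = 4 cm
Total distance = 132 cm

132 cm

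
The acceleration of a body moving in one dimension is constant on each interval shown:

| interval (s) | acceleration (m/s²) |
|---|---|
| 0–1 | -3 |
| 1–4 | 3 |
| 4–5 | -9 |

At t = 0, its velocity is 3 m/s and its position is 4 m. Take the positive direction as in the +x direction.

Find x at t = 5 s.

23.5 m

On each constant-a segment, Δv = aΔt and Δx = v₀Δt + ½aΔt²; chain segment to segment.
0–1 s: v starts 3 m/s; Δx = 3·1 + ½·-3·1² = 1.5 m; v ends 0 m/s.
1–4 s: v starts 0 m/s; Δx = 0·3 + ½·3·3² = 13.5 m; v ends 9 m/s.
4–5 s: v starts 9 m/s; Δx = 9·1 + ½·-9·1² = 4.5 m; v ends 0 m/s.
x(5) = 4 + Σ Δx = 23.5 m.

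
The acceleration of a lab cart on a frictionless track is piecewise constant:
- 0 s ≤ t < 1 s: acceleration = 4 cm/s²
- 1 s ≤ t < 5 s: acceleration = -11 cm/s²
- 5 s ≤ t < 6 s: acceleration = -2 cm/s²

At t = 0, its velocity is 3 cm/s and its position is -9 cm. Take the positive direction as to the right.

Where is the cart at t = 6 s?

On each constant-a segment, Δv = aΔt and Δx = v₀Δt + ½aΔt²; chain segment to segment.
0–1 s: v starts 3 cm/s; Δx = 3·1 + ½·4·1² = 5 cm; v ends 7 cm/s.
1–5 s: v starts 7 cm/s; Δx = 7·4 + ½·-11·4² = -60 cm; v ends -37 cm/s.
5–6 s: v starts -37 cm/s; Δx = -37·1 + ½·-2·1² = -38 cm; v ends -39 cm/s.
x(6) = -9 + Σ Δx = -102 cm.

-102 cm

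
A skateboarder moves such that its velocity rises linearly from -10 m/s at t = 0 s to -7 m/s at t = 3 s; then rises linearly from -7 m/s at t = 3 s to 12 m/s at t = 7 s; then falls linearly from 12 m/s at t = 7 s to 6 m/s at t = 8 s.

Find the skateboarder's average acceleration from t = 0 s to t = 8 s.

2 m/s²

Average acceleration = Δv/Δt = (6 − -10)/(8 − 0) = 2 m/s².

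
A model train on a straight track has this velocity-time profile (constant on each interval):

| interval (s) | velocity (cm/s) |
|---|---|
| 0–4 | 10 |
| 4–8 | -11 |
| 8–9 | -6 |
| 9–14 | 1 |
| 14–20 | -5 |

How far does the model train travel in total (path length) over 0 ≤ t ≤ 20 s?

Distance (not displacement) is the total path length: add the absolute areas under v-t.
0–4 s: |10| × 4 = 40 cm
4–8 s: |-11| × 4 = 44 cm
8–9 s: |-6| × 1 = 6 cm
9–14 s: |1| × 5 = 5 cm
14–20 s: |-5| × 6 = 30 cm
Total distance = 125 cm

125 cm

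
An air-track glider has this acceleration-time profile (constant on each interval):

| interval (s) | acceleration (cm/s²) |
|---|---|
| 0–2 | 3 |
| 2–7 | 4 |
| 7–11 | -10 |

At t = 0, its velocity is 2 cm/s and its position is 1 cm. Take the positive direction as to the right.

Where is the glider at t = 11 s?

133 cm

On each constant-a segment, Δv = aΔt and Δx = v₀Δt + ½aΔt²; chain segment to segment.
0–2 s: v starts 2 cm/s; Δx = 2·2 + ½·3·2² = 10 cm; v ends 8 cm/s.
2–7 s: v starts 8 cm/s; Δx = 8·5 + ½·4·5² = 90 cm; v ends 28 cm/s.
7–11 s: v starts 28 cm/s; Δx = 28·4 + ½·-10·4² = 32 cm; v ends -12 cm/s.
x(11) = 1 + Σ Δx = 133 cm.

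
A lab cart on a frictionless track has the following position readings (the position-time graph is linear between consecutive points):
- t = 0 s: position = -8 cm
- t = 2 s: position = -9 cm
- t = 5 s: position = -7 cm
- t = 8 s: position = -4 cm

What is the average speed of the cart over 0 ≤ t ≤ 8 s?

Average speed = (total path length)/(elapsed time); on a piecewise-linear x-t graph the path length is Σ|Δx|.
0–2 s: |Δx| = |-9 − -8| = 1 cm
2–5 s: |Δx| = |-7 − -9| = 2 cm
5–8 s: |Δx| = |-4 − -7| = 3 cm
Total path = 6 cm; average speed = 6/8 = 0.75 cm/s.

0.75 cm/s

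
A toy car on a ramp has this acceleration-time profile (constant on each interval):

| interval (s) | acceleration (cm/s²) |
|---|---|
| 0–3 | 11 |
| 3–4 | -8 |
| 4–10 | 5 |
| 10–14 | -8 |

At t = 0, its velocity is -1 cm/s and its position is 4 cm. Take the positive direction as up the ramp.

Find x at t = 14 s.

464.5 cm

On each constant-a segment, Δv = aΔt and Δx = v₀Δt + ½aΔt²; chain segment to segment.
0–3 s: v starts -1 cm/s; Δx = -1·3 + ½·11·3² = 46.5 cm; v ends 32 cm/s.
3–4 s: v starts 32 cm/s; Δx = 32·1 + ½·-8·1² = 28 cm; v ends 24 cm/s.
4–10 s: v starts 24 cm/s; Δx = 24·6 + ½·5·6² = 234 cm; v ends 54 cm/s.
10–14 s: v starts 54 cm/s; Δx = 54·4 + ½·-8·4² = 152 cm; v ends 22 cm/s.
x(14) = 4 + Σ Δx = 464.5 cm.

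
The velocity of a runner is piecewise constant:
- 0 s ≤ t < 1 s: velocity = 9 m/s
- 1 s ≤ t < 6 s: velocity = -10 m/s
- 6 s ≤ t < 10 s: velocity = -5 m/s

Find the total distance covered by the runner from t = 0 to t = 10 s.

79 m

Total distance travelled is ∫|v| dt — sum the magnitudes of each area piece.
0–1 s: |9| × 1 = 9 m
1–6 s: |-10| × 5 = 50 m
6–10 s: |-5| × 4 = 20 m
Total distance = 79 m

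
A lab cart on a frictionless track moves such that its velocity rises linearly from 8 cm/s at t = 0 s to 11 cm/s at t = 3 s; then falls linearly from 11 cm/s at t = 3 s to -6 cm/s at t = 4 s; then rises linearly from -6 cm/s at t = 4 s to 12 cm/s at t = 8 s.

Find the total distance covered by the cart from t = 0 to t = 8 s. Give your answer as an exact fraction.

903/17 cm

Distance (not displacement) is the total path length: add the absolute areas under v-t.
0–3 s: |½(8 + 11)(3)| = 28.5 cm
3–4 s: v = 0 at t = 62/17 s; triangle areas 121/34 + 18/17 = 157/34 cm
4–8 s: v = 0 at t = 16/3 s; triangle areas 4 + 16 = 20 cm
Total distance = 903/17 cm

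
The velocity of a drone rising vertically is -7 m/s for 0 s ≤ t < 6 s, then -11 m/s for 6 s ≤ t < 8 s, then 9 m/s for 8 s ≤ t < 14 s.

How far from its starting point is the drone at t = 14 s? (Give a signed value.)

Net displacement equals the area under the velocity-time graph (areas below the axis count negative).
0–6 s: -7 × 6 = -42 m
6–8 s: -11 × 2 = -22 m
8–14 s: 9 × 6 = 54 m
Net displacement = -10 m

-10 m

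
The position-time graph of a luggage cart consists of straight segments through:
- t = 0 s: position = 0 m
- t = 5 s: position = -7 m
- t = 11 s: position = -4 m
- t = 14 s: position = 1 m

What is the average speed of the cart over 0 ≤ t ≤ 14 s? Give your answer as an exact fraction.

Average speed = (total path length)/(elapsed time); on a piecewise-linear x-t graph the path length is Σ|Δx|.
0–5 s: |Δx| = |-7 − 0| = 7 m
5–11 s: |Δx| = |-4 − -7| = 3 m
11–14 s: |Δx| = |1 − -4| = 5 m
Total path = 15 m; average speed = 15/14 = 15/14 m/s.

15/14 m/s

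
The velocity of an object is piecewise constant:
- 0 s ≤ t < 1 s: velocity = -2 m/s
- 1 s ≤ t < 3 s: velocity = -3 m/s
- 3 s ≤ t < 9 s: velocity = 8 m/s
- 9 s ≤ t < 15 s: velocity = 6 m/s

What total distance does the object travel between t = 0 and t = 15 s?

Total distance travelled is ∫|v| dt — sum the magnitudes of each area piece.
0–1 s: |-2| × 1 = 2 m
1–3 s: |-3| × 2 = 6 m
3–9 s: |8| × 6 = 48 m
9–15 s: |6| × 6 = 36 m
Total distance = 92 m

92 m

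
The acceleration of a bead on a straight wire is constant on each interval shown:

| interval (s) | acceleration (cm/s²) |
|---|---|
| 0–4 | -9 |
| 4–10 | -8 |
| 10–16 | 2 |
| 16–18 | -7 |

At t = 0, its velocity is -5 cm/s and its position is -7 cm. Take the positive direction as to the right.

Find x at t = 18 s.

-1155 cm

On each constant-a segment, Δv = aΔt and Δx = v₀Δt + ½aΔt²; chain segment to segment.
0–4 s: v starts -5 cm/s; Δx = -5·4 + ½·-9·4² = -92 cm; v ends -41 cm/s.
4–10 s: v starts -41 cm/s; Δx = -41·6 + ½·-8·6² = -390 cm; v ends -89 cm/s.
10–16 s: v starts -89 cm/s; Δx = -89·6 + ½·2·6² = -498 cm; v ends -77 cm/s.
16–18 s: v starts -77 cm/s; Δx = -77·2 + ½·-7·2² = -168 cm; v ends -91 cm/s.
x(18) = -7 + Σ Δx = -1155 cm.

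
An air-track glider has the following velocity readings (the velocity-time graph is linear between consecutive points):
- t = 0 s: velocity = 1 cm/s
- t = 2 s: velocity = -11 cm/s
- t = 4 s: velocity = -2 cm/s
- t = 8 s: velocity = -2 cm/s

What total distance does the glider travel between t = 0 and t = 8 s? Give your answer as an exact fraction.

187/6 cm

Distance (not displacement) is the total path length: add the absolute areas under v-t.
0–2 s: v = 0 at t = 1/6 s; triangle areas 1/12 + 121/12 = 61/6 cm
2–4 s: |½(-11 + -2)(2)| = 13 cm
4–8 s: |-2| × 4 = 8 cm
Total distance = 187/6 cm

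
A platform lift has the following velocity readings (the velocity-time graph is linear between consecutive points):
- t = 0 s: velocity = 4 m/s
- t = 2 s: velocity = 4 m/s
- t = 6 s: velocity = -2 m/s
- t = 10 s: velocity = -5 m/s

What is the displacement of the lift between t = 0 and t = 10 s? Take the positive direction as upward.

Net displacement equals the area under the velocity-time graph (areas below the axis count negative).
0–2 s: 4 × 2 = 8 m
2–6 s: ½(4 + -2)(4) = 4 m
6–10 s: ½(-2 + -5)(4) = -14 m
Net displacement = -2 m

-2 m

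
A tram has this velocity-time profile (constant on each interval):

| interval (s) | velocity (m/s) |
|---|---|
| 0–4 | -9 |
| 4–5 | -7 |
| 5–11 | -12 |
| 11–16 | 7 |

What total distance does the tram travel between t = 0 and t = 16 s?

150 m

Total distance travelled is ∫|v| dt — sum the magnitudes of each area piece.
0–4 s: |-9| × 4 = 36 m
4–5 s: |-7| × 1 = 7 m
5–11 s: |-12| × 6 = 72 m
11–16 s: |7| × 5 = 35 m
Total distance = 150 m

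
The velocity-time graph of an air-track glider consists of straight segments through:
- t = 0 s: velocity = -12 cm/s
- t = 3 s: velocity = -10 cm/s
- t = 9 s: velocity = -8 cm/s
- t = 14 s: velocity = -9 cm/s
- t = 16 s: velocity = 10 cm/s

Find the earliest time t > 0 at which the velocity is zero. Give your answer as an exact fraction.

t = 284/19 s

v changes sign on 14–16 s (from -9 to 10); the graph is linear there, so v = 0 at t = 14 + (9)·(16 − 14)/(10 − -9) = 284/19 s.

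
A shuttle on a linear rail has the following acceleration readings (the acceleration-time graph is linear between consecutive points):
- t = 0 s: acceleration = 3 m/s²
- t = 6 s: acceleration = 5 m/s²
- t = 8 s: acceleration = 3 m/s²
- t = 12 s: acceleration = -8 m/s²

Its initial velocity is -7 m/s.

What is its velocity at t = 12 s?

15 m/s

Δv equals the area under the a-t graph; then v = v₀ + Δv.
0–6 s: ½(3 + 5)(6) = 24 m/s
6–8 s: ½(5 + 3)(2) = 8 m/s
8–12 s: ½(3 + -8)(4) = -10 m/s
Δv = 22 m/s, so v(12) = -7 + (22) = 15 m/s.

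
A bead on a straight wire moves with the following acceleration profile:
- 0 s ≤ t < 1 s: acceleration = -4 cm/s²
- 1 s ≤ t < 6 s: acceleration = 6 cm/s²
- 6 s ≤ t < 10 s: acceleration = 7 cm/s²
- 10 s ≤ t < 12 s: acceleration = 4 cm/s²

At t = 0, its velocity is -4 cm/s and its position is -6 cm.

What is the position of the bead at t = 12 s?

275 cm

On each constant-a segment, Δv = aΔt and Δx = v₀Δt + ½aΔt²; chain segment to segment.
0–1 s: v starts -4 cm/s; Δx = -4·1 + ½·-4·1² = -6 cm; v ends -8 cm/s.
1–6 s: v starts -8 cm/s; Δx = -8·5 + ½·6·5² = 35 cm; v ends 22 cm/s.
6–10 s: v starts 22 cm/s; Δx = 22·4 + ½·7·4² = 144 cm; v ends 50 cm/s.
10–12 s: v starts 50 cm/s; Δx = 50·2 + ½·4·2² = 108 cm; v ends 58 cm/s.
x(12) = -6 + Σ Δx = 275 cm.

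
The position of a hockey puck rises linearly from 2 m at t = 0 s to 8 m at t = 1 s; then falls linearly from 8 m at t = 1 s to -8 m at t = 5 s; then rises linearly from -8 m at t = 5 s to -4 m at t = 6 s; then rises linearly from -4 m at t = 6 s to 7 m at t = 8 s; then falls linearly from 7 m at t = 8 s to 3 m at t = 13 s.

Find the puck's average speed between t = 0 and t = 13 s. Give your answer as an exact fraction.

41/13 m/s

Average speed = (total path length)/(elapsed time); on a piecewise-linear x-t graph the path length is Σ|Δx|.
0–1 s: |Δx| = |8 − 2| = 6 m
1–5 s: |Δx| = |-8 − 8| = 16 m
5–6 s: |Δx| = |-4 − -8| = 4 m
6–8 s: |Δx| = |7 − -4| = 11 m
8–13 s: |Δx| = |3 − 7| = 4 m
Total path = 41 m; average speed = 41/13 = 41/13 m/s.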